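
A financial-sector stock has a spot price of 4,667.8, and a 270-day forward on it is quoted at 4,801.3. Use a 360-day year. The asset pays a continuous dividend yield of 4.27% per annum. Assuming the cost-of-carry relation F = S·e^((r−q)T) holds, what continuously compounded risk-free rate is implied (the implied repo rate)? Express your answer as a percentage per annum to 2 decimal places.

8.03%

From F = S·e^((r−q)T): (r − q) = ln(F/S)/T
ln(4801.3/4667.8) = ln(1.028600) = 0.028199
(r − q) = 0.028199 / (270/360) = 0.037599
r = ln(F/S)/T + q = 0.037599 + 0.0427 = 0.080299
r = 8.03%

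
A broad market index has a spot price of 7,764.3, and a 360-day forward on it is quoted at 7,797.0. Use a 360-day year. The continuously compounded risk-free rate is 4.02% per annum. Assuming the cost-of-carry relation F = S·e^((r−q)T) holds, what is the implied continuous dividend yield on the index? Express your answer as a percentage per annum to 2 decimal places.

3.60%

From F = S·e^((r−q)T): (r − q) = ln(F/S)/T
ln(7797.0/7764.3) = ln(1.004212) = 0.004203
(r − q) = 0.004203 / (360/360) = 0.004203
q = r − ln(F/S)/T = 0.0402 − 0.004203 = 0.035997
q = 3.60%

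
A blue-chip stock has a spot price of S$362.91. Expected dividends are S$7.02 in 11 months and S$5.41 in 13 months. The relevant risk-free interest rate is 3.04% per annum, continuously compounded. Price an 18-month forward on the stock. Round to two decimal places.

S$367.22

PV(dividends) I = 7.02·e^(−0.0304·11/12) + 5.41·e^(−0.0304·13/12)
I = 6.8271 + 5.2347 = 12.0618
F = (S − I)·e^(rT) = (362.91 − 12.0618) · e^(0.0304·18/12)
= 350.8482 · e^0.045600 = 350.8482 × 1.046656 = S$367.22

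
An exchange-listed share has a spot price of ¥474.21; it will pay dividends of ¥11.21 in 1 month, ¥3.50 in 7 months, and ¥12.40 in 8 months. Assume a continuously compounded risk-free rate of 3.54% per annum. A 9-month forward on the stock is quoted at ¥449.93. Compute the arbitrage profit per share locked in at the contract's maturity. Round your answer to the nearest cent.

¥9.60 per share

PV(dividends) I = 11.21·e^(−0.0354·1/12) + 3.50·e^(−0.0354·7/12) + 12.40·e^(−0.0354·8/12) = 26.7162
Fair forward F* = (S − I)·e^(rT) = (474.21 − 26.7162)·e^0.026550 = 447.4938 × 1.026906 = 459.5341
Market ¥449.93 < fair 459.5341: forward underpriced → reverse cash-and-carry (short the stock, invest proceeds at r, pay the dividends, go long the forward).
Profit at T = |F_mkt − F*| = |449.93 − 459.5341| = ¥9.60 per share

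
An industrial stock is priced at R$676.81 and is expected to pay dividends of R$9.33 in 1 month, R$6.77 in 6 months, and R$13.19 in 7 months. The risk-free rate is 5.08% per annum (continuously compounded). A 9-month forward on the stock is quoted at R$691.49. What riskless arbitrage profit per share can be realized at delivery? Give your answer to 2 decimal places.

R$18.21 per share

PV(dividends) I = 9.33·e^(−0.0508·1/12) + 6.77·e^(−0.0508·6/12) + 13.19·e^(−0.0508·7/12) = 28.6957
Fair forward F* = (S − I)·e^(rT) = (676.81 − 28.6957)·e^0.038100 = 648.1143 × 1.038835 = 673.2838
Market R$691.49 > fair 673.2838: forward overpriced → cash-and-carry (borrow at r, buy the stock and collect the dividends, short the forward).
Profit at T = |F_mkt − F*| = |691.49 − 673.2838| = R$18.21 per share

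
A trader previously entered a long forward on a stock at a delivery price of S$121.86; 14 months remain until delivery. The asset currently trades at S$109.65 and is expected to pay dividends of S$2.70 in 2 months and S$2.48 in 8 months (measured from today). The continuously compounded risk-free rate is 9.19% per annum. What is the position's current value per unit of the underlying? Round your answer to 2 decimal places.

-S$4.81

PV(remaining dividends) I = 2.70·e^(−0.0919·2/12) + 2.48·e^(−0.0919·8/12) = 4.9916
Current forward F = (S − I)·e^(rT) = (109.65 − 4.9916)·e^(0.0919·14/12) = 104.6584 × 1.113175 = 116.5031
Value (long) = (F − K)·e^(−rT) = (116.5031 − 121.86) × 0.898331 = -4.8123
Value = -S$4.81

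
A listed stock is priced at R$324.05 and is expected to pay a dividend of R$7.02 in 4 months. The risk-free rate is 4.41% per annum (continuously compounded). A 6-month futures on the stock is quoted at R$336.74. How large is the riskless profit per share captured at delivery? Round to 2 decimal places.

R$12.54 per share

PV(dividends) I = 7.02·e^(−0.0441·4/12) = 6.9176
Fair futures F* = (S − I)·e^(rT) = (324.05 − 6.9176)·e^0.022050 = 317.1324 × 1.022295 = 324.2029
Market R$336.74 > fair 324.2029: forward overpriced → cash-and-carry (borrow at r, buy the stock and collect the dividends, short the forward).
Profit at T = |F_mkt − F*| = |336.74 − 324.2029| = R$12.54 per share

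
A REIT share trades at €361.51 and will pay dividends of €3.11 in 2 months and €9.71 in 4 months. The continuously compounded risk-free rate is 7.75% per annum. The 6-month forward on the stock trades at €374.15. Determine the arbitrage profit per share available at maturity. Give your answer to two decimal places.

PV(dividends) I = 3.11·e^(−0.0775·2/12) + 9.71·e^(−0.0775·4/12) = 12.5325
Fair forward F* = (S − I)·e^(rT) = (361.51 − 12.5325)·e^0.038750 = 348.9775 × 1.039511 = 362.7660
Market €374.15 > fair 362.7660: forward overpriced → cash-and-carry (borrow at r, buy the stock and collect the dividends, short the forward).
Profit at T = |F_mkt − F*| = |374.15 − 362.7660| = €11.38 per share

€11.38 per share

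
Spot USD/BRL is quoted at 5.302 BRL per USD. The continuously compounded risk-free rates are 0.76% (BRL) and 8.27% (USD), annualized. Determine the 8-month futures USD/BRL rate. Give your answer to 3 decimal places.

5.043

F = S·e^((r_BRL − r_USD)T) = 5.302 · e^((0.0076 − 0.0827) × 8/12)
= 5.302 · e^-0.050067 = 5.302 × 0.951166
F = 5.043 BRL per USD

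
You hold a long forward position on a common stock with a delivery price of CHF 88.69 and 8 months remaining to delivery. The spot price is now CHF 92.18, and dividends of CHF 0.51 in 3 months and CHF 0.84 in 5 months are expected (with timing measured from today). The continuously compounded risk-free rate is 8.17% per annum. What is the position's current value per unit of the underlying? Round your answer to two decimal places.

PV(remaining dividends) I = 0.51·e^(−0.0817·3/12) + 0.84·e^(−0.0817·5/12) = 1.3116
Current forward F = (S − I)·e^(rT) = (92.18 − 1.3116)·e^(0.0817·8/12) = 90.8684 × 1.055977 = 95.9549
Value (long) = (F − K)·e^(−rT) = (95.9549 − 88.69) × 0.946990 = 6.8798
Value = CHF 6.88

CHF 6.88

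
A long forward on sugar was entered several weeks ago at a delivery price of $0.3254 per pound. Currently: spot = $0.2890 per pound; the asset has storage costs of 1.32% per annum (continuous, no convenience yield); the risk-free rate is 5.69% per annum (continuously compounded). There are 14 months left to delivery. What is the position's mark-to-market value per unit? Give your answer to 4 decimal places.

-$0.0110 per pound

Current fair forward for the remaining 14 months: F = S·e^((r + u)·T), (r + u) = 0.0569 + 0.0132 = 0.0701
F = 0.2890 · e^(0.0701 × 14/12) = 0.2890 × 1.085221 = 0.3136
Value of long forward = (F − K)·e^(−rT) = (0.3136 − 0.3254) · e^(−0.0569·14/12)
= -0.0118 × 0.935772 = -0.0110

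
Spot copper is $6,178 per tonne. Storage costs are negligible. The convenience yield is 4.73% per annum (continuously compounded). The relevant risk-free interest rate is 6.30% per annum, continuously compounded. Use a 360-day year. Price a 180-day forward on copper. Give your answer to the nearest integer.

Net carry = r + u − y = 0.0630 + 0.0000 − 0.0473 = 0.0157
F = S·e^((r+u−y)T) = 6178 · e^(0.0157 × 180/360) = 6178 · e^0.007850
= 6178 × 1.007881 = $6,227 per tonne

$6,227 per tonne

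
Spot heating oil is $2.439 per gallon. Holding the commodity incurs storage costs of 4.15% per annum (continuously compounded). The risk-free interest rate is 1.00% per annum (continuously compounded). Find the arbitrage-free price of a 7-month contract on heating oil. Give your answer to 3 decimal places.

Net carry = r + u − y = 0.0100 + 0.0415 − 0.0000 = 0.0515
F = S·e^((r+u−y)T) = 2.439 · e^(0.0515 × 7/12) = 2.439 · e^0.030042
= 2.439 × 1.030498 = $2.513 per gallon

$2.513 per gallon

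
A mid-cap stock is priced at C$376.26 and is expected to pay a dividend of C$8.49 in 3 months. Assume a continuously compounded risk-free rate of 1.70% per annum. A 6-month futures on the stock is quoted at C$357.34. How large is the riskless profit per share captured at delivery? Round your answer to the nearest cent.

PV(dividends) I = 8.49·e^(−0.0170·3/12) = 8.4540
Fair futures F* = (S − I)·e^(rT) = (376.26 − 8.4540)·e^0.008500 = 367.8060 × 1.008536 = 370.9456
Market C$357.34 < fair 370.9456: forward underpriced → reverse cash-and-carry (short the stock, invest proceeds at r, pay the dividends, go long the forward).
Profit at T = |F_mkt − F*| = |357.34 − 370.9456| = C$13.61 per share

C$13.61 per share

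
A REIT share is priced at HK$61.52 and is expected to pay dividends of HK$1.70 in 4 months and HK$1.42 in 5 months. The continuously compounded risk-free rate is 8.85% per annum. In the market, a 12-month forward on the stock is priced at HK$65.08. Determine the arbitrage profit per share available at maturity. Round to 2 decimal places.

HK$1.17 per share

PV(dividends) I = 1.70·e^(−0.0885·4/12) + 1.42·e^(−0.0885·5/12) = 3.0192
Fair forward F* = (S − I)·e^(rT) = (61.52 − 3.0192)·e^0.088500 = 58.5008 × 1.092534 = 63.9141
Market HK$65.08 > fair 63.9141: forward overpriced → cash-and-carry (borrow at r, buy the stock and collect the dividends, short the forward).
Profit at T = |F_mkt − F*| = |65.08 − 63.9141| = HK$1.17 per share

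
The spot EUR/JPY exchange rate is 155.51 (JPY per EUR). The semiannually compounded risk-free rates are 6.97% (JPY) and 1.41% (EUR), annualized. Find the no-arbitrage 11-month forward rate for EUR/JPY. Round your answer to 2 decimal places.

163.47

By covered interest parity, F = S · (1+r_JPY/2)^(2T) / (1+r_EUR/2)^(2T)
= 155.51 × 1.064818 / 1.012963 = 155.51 × 1.051191
F = 163.47 JPY per EUR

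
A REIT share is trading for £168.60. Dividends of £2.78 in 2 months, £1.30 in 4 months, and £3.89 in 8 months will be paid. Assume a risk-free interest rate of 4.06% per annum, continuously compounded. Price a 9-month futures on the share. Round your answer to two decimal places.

PV(dividends) I = 2.78·e^(−0.0406·2/12) + 1.30·e^(−0.0406·4/12) + 3.89·e^(−0.0406·8/12)
I = 2.7613 + 1.2825 + 3.7861 = 7.8299
F = (S − I)·e^(rT) = (168.60 − 7.8299) · e^(0.0406·9/12)
= 160.7701 · e^0.030450 = 160.7701 × 1.030918 = £165.74

£165.74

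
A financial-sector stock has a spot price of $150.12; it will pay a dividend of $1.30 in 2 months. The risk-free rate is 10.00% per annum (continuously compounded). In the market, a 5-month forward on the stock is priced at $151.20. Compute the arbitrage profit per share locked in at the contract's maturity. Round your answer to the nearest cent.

$3.97 per share

PV(dividends) I = 1.30·e^(−0.1000·2/12) = 1.2785
Fair forward F* = (S − I)·e^(rT) = (150.12 − 1.2785)·e^0.041667 = 148.8415 × 1.042547 = 155.1743
Market $151.20 < fair 155.1743: forward underpriced → reverse cash-and-carry (short the stock, invest proceeds at r, pay the dividends, go long the forward).
Profit at T = |F_mkt − F*| = |151.20 − 155.1743| = $3.97 per share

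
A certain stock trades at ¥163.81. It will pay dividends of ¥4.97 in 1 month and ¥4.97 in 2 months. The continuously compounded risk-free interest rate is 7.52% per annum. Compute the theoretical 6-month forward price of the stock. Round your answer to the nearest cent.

¥159.86

PV(dividends) I = 4.97·e^(−0.0752·1/12) + 4.97·e^(−0.0752·2/12)
I = 4.9390 + 4.9081 = 9.8471
F = (S − I)·e^(rT) = (163.81 − 9.8471) · e^(0.0752·6/12)
= 153.9629 · e^0.037600 = 153.9629 × 1.038316 = ¥159.86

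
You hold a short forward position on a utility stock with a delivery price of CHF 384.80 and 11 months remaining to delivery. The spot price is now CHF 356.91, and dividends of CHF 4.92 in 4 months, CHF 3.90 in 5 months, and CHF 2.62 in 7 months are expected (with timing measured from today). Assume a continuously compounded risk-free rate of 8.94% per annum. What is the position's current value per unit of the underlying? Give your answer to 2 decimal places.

PV(remaining dividends) I = 4.92·e^(−0.0894·4/12) + 3.90·e^(−0.0894·5/12) + 2.62·e^(−0.0894·7/12) = 11.0198
Current forward F = (S − I)·e^(rT) = (356.91 − 11.0198)·e^(0.0894·11/12) = 345.8902 × 1.085402 = 375.4299
Value (long) = (F − K)·e^(−rT) = (375.4299 − 384.80) × 0.921318 = -8.6328
Short position value = −(long value) = CHF 8.63

CHF 8.63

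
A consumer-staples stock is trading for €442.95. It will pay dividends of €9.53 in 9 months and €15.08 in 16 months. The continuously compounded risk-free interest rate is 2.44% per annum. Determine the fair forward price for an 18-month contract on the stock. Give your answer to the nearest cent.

PV(dividends) I = 9.53·e^(−0.0244·9/12) + 15.08·e^(−0.0244·16/12)
I = 9.3572 + 14.5973 = 23.9545
F = (S − I)·e^(rT) = (442.95 − 23.9545) · e^(0.0244·18/12)
= 418.9955 · e^0.036600 = 418.9955 × 1.037278 = €434.61

€434.61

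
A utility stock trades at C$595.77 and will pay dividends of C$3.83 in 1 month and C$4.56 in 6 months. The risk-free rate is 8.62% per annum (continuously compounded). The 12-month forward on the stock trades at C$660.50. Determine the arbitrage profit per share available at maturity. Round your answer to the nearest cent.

PV(dividends) I = 3.83·e^(−0.0862·1/12) + 4.56·e^(−0.0862·6/12) = 8.1702
Fair forward F* = (S − I)·e^(rT) = (595.77 − 8.1702)·e^0.086200 = 587.5998 × 1.090024 = 640.4979
Market C$660.50 > fair 640.4979: forward overpriced → cash-and-carry (borrow at r, buy the stock and collect the dividends, short the forward).
Profit at T = |F_mkt − F*| = |660.50 − 640.4979| = C$20.00 per share

C$20.00 per share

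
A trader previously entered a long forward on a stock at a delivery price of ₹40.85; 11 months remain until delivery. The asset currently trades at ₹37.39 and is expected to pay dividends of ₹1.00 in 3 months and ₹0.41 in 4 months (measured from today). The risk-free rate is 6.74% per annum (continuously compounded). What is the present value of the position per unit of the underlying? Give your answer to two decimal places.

-₹2.40

PV(remaining dividends) I = 1.00·e^(−0.0674·3/12) + 0.41·e^(−0.0674·4/12) = 1.3842
Current forward F = (S − I)·e^(rT) = (37.39 − 1.3842)·e^(0.0674·11/12) = 36.0058 × 1.063732 = 38.3005
Value (long) = (F − K)·e^(−rT) = (38.3005 − 40.85) × 0.940087 = -2.3968
Value = -₹2.40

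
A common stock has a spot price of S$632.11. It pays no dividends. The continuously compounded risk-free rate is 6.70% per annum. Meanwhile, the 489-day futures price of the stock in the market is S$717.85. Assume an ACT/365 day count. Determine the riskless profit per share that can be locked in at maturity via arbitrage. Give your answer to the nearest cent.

S$26.38 per share

Fair futures: F* = S·e^(carry·T), with carry = r = 0.0670
F* = 632.11 · e^(0.0670 × 489/365) = 632.11 · e^0.089762 = 632.11 × 1.093914 = S$691.4740
Market S$717.85 > fair S$691.4740: forward overpriced → cash-and-carry (buy spot, short the forward).
At maturity, profit = |F_mkt − F*| = |717.85 − 691.4740| = S$26.38 per share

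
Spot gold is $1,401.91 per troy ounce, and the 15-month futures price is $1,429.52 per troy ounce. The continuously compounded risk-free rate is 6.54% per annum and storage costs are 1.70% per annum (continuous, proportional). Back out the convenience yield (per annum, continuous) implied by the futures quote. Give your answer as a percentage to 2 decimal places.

F = S·e^((r+u−y)T) ⇒ (r+u−y) = ln(F/S)/T
ln(1429.52/1401.91) = 0.019503; /T ⇒ 0.015602
y = r + u − ln(F/S)/T = 0.0654 + 0.0170 − 0.015602 = 0.066798
y = 6.68%

6.68%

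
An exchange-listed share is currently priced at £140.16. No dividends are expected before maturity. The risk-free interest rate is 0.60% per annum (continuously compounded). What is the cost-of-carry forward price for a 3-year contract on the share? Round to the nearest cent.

F = S·e^(rT) = 140.16 · e^(0.0060 × 3)
= 140.16 · e^0.018000 = 140.16 × 1.018163
F = £142.71

£142.71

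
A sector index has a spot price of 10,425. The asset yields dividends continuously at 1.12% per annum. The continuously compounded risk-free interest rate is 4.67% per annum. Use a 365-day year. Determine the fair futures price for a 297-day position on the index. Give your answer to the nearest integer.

10,731

F = S·e^((r − q)T) = 10425 · e^((0.0467 − 0.0112) × 297/365)
= 10425 · e^0.028886 = 10425 × 1.029307
F = 10,731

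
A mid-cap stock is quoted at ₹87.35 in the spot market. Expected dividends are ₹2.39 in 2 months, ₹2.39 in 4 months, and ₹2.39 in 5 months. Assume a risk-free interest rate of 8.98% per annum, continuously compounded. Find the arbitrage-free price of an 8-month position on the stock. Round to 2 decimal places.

₹85.33

PV(dividends) I = 2.39·e^(−0.0898·2/12) + 2.39·e^(−0.0898·4/12) + 2.39·e^(−0.0898·5/12)
I = 2.3545 + 2.3195 + 2.3022 = 6.9762
F = (S − I)·e^(rT) = (87.35 − 6.9762) · e^(0.0898·8/12)
= 80.3738 · e^0.059867 = 80.3738 × 1.061695 = ₹85.33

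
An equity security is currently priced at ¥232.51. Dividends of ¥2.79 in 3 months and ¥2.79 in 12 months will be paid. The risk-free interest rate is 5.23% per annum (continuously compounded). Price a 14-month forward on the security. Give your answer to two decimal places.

¥241.40

PV(dividends) I = 2.79·e^(−0.0523·3/12) + 2.79·e^(−0.0523·12/12)
I = 2.7538 + 2.6478 = 5.4016
F = (S − I)·e^(rT) = (232.51 − 5.4016) · e^(0.0523·14/12)
= 227.1084 · e^0.061017 = 227.1084 × 1.062917 = ¥241.40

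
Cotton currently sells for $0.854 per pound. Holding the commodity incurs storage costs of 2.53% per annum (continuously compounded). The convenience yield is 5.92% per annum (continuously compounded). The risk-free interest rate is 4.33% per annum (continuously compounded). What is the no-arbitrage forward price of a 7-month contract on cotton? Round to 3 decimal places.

$0.859 per pound

Net carry = r + u − y = 0.0433 + 0.0253 − 0.0592 = 0.0094
F = S·e^((r+u−y)T) = 0.854 · e^(0.0094 × 7/12) = 0.854 · e^0.005483
= 0.854 × 1.005498 = $0.859 per pound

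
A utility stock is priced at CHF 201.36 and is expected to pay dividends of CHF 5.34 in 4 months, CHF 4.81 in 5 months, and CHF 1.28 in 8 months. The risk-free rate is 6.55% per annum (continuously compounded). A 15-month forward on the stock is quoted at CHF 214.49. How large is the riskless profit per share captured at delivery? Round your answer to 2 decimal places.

CHF 8.03 per share

PV(dividends) I = 5.34·e^(−0.0655·4/12) + 4.81·e^(−0.0655·5/12) + 1.28·e^(−0.0655·8/12) = 11.1305
Fair forward F* = (S − I)·e^(rT) = (201.36 − 11.1305)·e^0.081875 = 190.2295 × 1.085320 = 206.4599
Market CHF 214.49 > fair 206.4599: forward overpriced → cash-and-carry (borrow at r, buy the stock and collect the dividends, short the forward).
Profit at T = |F_mkt − F*| = |214.49 − 206.4599| = CHF 8.03 per share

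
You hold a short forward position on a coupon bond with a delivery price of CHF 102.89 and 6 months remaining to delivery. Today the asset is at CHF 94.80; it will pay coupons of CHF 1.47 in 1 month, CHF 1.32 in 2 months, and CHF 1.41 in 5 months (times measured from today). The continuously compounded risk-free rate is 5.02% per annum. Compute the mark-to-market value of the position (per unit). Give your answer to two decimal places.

PV(remaining coupons) I = 1.47·e^(−0.0502·1/12) + 1.32·e^(−0.0502·2/12) + 1.41·e^(−0.0502·5/12) = 4.1537
Current forward F = (S − I)·e^(rT) = (94.80 − 4.1537)·e^(0.0502·6/12) = 90.6463 × 1.025418 = 92.9503
Value (long) = (F − K)·e^(−rT) = (92.9503 − 102.89) × 0.975212 = -9.6933
Short position value = −(long value) = CHF 9.69

CHF 9.69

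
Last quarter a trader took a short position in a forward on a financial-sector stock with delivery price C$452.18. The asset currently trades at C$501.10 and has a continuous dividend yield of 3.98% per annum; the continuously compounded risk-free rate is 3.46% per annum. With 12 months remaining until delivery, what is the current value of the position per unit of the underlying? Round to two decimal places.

-C$44.75

Current fair forward for the remaining 12 months: F = S·e^((r − q)·T), (r − q) = 0.0346 − 0.0398 = -0.0052
F = 501.10 · e^(-0.0052 × 12/12) = 501.10 × 0.994813 = 498.5008
Value of long forward = (F − K)·e^(−rT) = (498.5008 − 452.18) · e^(−0.0346·12/12)
= 46.3208 × 0.965992 = 44.75
Short position value = −(long value) = -C$44.75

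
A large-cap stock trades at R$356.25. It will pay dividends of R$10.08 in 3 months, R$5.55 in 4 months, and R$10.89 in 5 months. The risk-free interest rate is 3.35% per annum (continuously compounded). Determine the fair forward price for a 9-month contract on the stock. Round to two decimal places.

PV(dividends) I = 10.08·e^(−0.0335·3/12) + 5.55·e^(−0.0335·4/12) + 10.89·e^(−0.0335·5/12)
I = 9.9959 + 5.4884 + 10.7390 = 26.2233
F = (S − I)·e^(rT) = (356.25 − 26.2233) · e^(0.0335·9/12)
= 330.0267 · e^0.025125 = 330.0267 × 1.025443 = R$338.42

R$338.42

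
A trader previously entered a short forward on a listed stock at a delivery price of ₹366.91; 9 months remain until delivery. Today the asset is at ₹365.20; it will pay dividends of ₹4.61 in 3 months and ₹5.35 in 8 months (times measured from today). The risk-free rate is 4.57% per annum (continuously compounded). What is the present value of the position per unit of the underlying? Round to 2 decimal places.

-₹0.91

PV(remaining dividends) I = 4.61·e^(−0.0457·3/12) + 5.35·e^(−0.0457·8/12) = 9.7471
Current forward F = (S − I)·e^(rT) = (365.20 − 9.7471)·e^(0.0457·9/12) = 355.4529 × 1.034869 = 367.8472
Value (long) = (F − K)·e^(−rT) = (367.8472 − 366.91) × 0.966306 = 0.9056
Short position value = −(long value) = -₹0.91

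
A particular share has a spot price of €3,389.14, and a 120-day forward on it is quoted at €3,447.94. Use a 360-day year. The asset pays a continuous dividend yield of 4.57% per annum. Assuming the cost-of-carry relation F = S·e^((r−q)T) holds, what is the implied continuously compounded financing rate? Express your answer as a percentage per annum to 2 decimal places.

9.73%

From F = S·e^((r−q)T): (r − q) = ln(F/S)/T
ln(3447.94/3389.14) = ln(1.017350) = 0.017201
(r − q) = 0.017201 / (120/360) = 0.051603
r = ln(F/S)/T + q = 0.051603 + 0.0457 = 0.097303
r = 9.73%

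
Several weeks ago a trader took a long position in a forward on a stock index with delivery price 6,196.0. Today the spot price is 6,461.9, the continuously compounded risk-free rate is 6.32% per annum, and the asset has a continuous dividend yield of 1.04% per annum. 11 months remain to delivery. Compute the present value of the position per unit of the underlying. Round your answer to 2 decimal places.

553.34

Current fair forward for the remaining 11 months: F = S·e^((r − q)·T), (r − q) = 0.0632 − 0.0104 = 0.0528
F = 6461.9 · e^(0.0528 × 11/12) = 6461.9 × 1.04959041 = 6782.3483
Value of long forward = (F − K)·e^(−rT) = (6782.3483 − 6196.0) · e^(−0.0632·11/12)
= 586.3483 × 0.94371286 = 553.34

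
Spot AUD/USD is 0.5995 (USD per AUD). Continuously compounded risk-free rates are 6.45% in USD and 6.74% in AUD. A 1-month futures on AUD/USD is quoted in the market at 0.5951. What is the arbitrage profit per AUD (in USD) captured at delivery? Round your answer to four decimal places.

Fair futures: F* = S·e^(carry·T), with carry = (r_USD − r_AUD) = 0.0645 − 0.0674 = -0.0029
F* = 0.5995 · e^(-0.0029 × 1/12) = 0.5995 · e^-0.000242 = 0.5995 × 0.999758 = 0.5994
Market 0.5951 < fair 0.5994: forward underpriced → reverse cash-and-carry (short spot, go long the forward).
At maturity, profit = |F_mkt − F*| = |0.5951 − 0.5994| = 0.0043 per AUD (in USD)

0.0043 per AUD (in USD)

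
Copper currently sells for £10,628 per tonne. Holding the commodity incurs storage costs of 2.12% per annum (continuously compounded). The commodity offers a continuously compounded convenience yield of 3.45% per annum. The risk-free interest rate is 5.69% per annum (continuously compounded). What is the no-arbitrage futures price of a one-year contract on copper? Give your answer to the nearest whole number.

Net carry = r + u − y = 0.0569 + 0.0212 − 0.0345 = 0.0436
F = S·e^((r+u−y)T) = 10628 · e^(0.0436 × 12/12) = 10628 · e^0.043600
= 10628 × 1.044564 = £11,102 per tonne

£11,102 per tonne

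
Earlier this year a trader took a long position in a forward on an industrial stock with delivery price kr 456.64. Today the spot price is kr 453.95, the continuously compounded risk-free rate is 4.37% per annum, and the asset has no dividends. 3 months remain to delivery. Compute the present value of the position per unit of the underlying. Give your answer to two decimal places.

kr 2.27

Current fair forward for the remaining 3 months: F = S·e^(r·T), r = 0.0437
F = 453.95 · e^(0.0437 × 3/12) = 453.95 × 1.010985 = 458.9366
Value of long forward = (F − K)·e^(−rT) = (458.9366 − 456.64) · e^(−0.0437·3/12)
= 2.2966 × 0.989134 = 2.27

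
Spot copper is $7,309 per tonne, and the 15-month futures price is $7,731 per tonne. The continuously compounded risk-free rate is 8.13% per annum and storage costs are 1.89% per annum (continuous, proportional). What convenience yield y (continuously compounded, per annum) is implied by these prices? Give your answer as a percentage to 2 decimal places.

5.53%

F = S·e^((r+u−y)T) ⇒ (r+u−y) = ln(F/S)/T
ln(7731/7309) = 0.056132; /T ⇒ 0.044906
y = r + u − ln(F/S)/T = 0.0813 + 0.0189 − 0.044906 = 0.055294
y = 5.53%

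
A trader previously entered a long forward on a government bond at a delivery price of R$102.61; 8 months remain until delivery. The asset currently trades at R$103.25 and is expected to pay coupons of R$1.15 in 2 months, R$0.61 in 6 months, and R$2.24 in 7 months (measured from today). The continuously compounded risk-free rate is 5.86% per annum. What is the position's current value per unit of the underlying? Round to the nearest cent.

R$0.68

PV(remaining coupons) I = 1.15·e^(−0.0586·2/12) + 0.61·e^(−0.0586·6/12) + 2.24·e^(−0.0586·7/12) = 3.8959
Current forward F = (S − I)·e^(rT) = (103.25 − 3.8959)·e^(0.0586·8/12) = 99.3541 × 1.039840 = 103.3124
Value (long) = (F − K)·e^(−rT) = (103.3124 − 102.61) × 0.961687 = 0.6755
Value = R$0.68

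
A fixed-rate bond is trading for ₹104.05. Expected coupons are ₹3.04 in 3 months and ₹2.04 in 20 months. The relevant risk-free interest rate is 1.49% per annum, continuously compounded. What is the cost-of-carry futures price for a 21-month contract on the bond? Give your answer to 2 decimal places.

₹101.65

PV(coupons) I = 3.04·e^(−0.0149·3/12) + 2.04·e^(−0.0149·20/12)
I = 3.0287 + 1.9900 = 5.0187
F = (S − I)·e^(rT) = (104.05 − 5.0187) · e^(0.0149·21/12)
= 99.0313 · e^0.026075 = 99.0313 × 1.026418 = ₹101.65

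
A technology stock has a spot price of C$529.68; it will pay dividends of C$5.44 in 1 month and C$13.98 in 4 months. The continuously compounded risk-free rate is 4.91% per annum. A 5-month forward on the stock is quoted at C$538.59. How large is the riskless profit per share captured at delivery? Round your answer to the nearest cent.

PV(dividends) I = 5.44·e^(−0.0491·1/12) + 13.98·e^(−0.0491·4/12) = 19.1708
Fair forward F* = (S − I)·e^(rT) = (529.68 − 19.1708)·e^0.020458 = 510.5092 × 1.020669 = 521.0609
Market C$538.59 > fair 521.0609: forward overpriced → cash-and-carry (borrow at r, buy the stock and collect the dividends, short the forward).
Profit at T = |F_mkt − F*| = |538.59 − 521.0609| = C$17.53 per share

C$17.53 per share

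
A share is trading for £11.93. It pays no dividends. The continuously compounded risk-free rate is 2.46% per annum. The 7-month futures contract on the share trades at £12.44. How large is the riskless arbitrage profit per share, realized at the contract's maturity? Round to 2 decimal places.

Fair futures: F* = S·e^(carry·T), with carry = r = 0.0246
F* = 11.93 · e^(0.0246 × 7/12) = 11.93 · e^0.014350 = 11.93 × 1.014453 = £12.1024
Market £12.44 > fair £12.1024: forward overpriced → cash-and-carry (buy spot, short the forward).
At maturity, profit = |F_mkt − F*| = |12.44 − 12.1024| = £0.34 per share

£0.34 per share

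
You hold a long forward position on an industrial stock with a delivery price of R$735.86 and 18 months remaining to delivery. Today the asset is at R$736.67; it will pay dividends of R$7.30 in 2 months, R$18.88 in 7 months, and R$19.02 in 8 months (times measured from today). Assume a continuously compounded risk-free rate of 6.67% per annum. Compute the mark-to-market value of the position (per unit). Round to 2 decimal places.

R$27.30

PV(remaining dividends) I = 7.30·e^(−0.0667·2/12) + 18.88·e^(−0.0667·7/12) + 19.02·e^(−0.0667·8/12) = 43.5716
Current forward F = (S − I)·e^(rT) = (736.67 − 43.5716)·e^(0.0667·18/12) = 693.0984 × 1.105226 = 766.0304
Value (long) = (F − K)·e^(−rT) = (766.0304 − 735.86) × 0.904792 = 27.2979
Value = R$27.30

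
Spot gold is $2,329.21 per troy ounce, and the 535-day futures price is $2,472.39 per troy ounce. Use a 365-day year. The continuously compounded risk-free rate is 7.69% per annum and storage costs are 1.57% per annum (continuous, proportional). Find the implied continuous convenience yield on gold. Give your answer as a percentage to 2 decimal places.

5.19%

F = S·e^((r+u−y)T) ⇒ (r+u−y) = ln(F/S)/T
ln(2472.39/2329.21) = 0.059656; /T ⇒ 0.040700
y = r + u − ln(F/S)/T = 0.0769 + 0.0157 − 0.040700 = 0.051900
y = 5.19%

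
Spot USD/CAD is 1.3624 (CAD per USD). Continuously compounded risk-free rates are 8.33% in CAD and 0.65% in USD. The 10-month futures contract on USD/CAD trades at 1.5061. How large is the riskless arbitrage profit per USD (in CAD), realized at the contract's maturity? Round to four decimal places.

Fair futures: F* = S·e^(carry·T), with carry = (r_CAD − r_USD) = 0.0833 − 0.0065 = 0.0768
F* = 1.3624 · e^(0.0768 × 10/12) = 1.3624 · e^0.064000 = 1.3624 × 1.066092 = 1.4524
Market 1.5061 > fair 1.4524: forward overpriced → cash-and-carry (buy spot, short the forward).
At maturity, profit = |F_mkt − F*| = |1.5061 − 1.4524| = 0.0537 per USD (in CAD)

0.0537 per USD (in CAD)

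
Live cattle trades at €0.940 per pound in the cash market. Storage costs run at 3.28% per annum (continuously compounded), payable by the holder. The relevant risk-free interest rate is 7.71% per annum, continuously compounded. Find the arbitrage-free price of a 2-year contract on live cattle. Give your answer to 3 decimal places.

€1.171 per pound

Net carry = r + u − y = 0.0771 + 0.0328 − 0.0000 = 0.1099
F = S·e^((r+u−y)T) = 0.940 · e^(0.1099 × 2) = 0.940 · e^0.219800
= 0.940 × 1.245828 = €1.171 per pound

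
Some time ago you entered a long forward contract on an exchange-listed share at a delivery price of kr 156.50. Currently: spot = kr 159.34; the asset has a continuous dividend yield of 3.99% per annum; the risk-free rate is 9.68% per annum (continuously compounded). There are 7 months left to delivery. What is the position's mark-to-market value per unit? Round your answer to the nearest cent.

kr 7.77

Current fair forward for the remaining 7 months: F = S·e^((r − q)·T), (r − q) = 0.0968 − 0.0399 = 0.0569
F = 159.34 · e^(0.0569 × 7/12) = 159.34 × 1.033749 = 164.7176
Value of long forward = (F − K)·e^(−rT) = (164.7176 − 156.50) · e^(−0.0968·7/12)
= 8.2176 × 0.945098 = 7.77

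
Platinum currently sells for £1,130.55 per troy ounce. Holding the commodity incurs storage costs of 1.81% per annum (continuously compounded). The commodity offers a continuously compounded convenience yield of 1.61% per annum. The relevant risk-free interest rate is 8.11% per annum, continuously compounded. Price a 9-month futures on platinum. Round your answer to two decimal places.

£1,203.25 per troy ounce

Net carry = r + u − y = 0.0811 + 0.0181 − 0.0161 = 0.0831
F = S·e^((r+u−y)T) = 1130.55 · e^(0.0831 × 9/12) = 1130.55 · e^0.06232500
= 1130.55 × 1.06430819 = £1,203.25 per troy ounce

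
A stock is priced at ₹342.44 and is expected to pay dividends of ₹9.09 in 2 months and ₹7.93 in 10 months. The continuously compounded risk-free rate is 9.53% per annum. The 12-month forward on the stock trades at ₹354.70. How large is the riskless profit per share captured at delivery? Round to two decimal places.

₹4.08 per share

PV(dividends) I = 9.09·e^(−0.0953·2/12) + 7.93·e^(−0.0953·10/12) = 16.2713
Fair forward F* = (S − I)·e^(rT) = (342.44 − 16.2713)·e^0.095300 = 326.1687 × 1.099989 = 358.7820
Market ₹354.70 < fair 358.7820: forward underpriced → reverse cash-and-carry (short the stock, invest proceeds at r, pay the dividends, go long the forward).
Profit at T = |F_mkt − F*| = |354.70 − 358.7820| = ₹4.08 per share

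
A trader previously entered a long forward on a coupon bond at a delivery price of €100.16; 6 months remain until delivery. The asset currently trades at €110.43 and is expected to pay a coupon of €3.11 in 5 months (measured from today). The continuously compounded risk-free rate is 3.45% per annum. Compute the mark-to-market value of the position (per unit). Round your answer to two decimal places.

PV(remaining coupons) I = 3.11·e^(−0.0345·5/12) = 3.0656
Current forward F = (S − I)·e^(rT) = (110.43 − 3.0656)·e^(0.0345·6/12) = 107.3644 × 1.017400 = 109.2325
Value (long) = (F − K)·e^(−rT) = (109.2325 − 100.16) × 0.982898 = 8.9173
Value = €8.92

€8.92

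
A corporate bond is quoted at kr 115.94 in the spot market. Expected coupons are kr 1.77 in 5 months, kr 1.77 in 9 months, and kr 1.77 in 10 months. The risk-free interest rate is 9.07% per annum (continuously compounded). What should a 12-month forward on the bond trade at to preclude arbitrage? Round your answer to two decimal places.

PV(coupons) I = 1.77·e^(−0.0907·5/12) + 1.77·e^(−0.0907·9/12) + 1.77·e^(−0.0907·10/12)
I = 1.7044 + 1.6536 + 1.6411 = 4.9991
F = (S − I)·e^(rT) = (115.94 − 4.9991) · e^(0.0907·12/12)
= 110.9409 · e^0.090700 = 110.9409 × 1.094940 = kr 121.47

kr 121.47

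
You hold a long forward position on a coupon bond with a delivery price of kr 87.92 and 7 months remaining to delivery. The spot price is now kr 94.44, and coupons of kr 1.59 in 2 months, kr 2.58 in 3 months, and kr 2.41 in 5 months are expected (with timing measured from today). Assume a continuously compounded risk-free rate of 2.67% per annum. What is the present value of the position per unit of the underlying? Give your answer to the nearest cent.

PV(remaining coupons) I = 1.59·e^(−0.0267·2/12) + 2.58·e^(−0.0267·3/12) + 2.41·e^(−0.0267·5/12) = 6.5291
Current forward F = (S − I)·e^(rT) = (94.44 − 6.5291)·e^(0.0267·7/12) = 87.9109 × 1.015697 = 89.2908
Value (long) = (F − K)·e^(−rT) = (89.2908 − 87.92) × 0.984546 = 1.3496
Value = kr 1.35

kr 1.35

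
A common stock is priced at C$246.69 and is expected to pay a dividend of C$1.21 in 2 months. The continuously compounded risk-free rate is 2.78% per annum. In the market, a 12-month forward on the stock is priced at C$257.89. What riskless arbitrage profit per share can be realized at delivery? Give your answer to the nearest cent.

C$5.48 per share

PV(dividends) I = 1.21·e^(−0.0278·2/12) = 1.2044
Fair forward F* = (S − I)·e^(rT) = (246.69 − 1.2044)·e^0.027800 = 245.4856 × 1.028190 = 252.4058
Market C$257.89 > fair 252.4058: forward overpriced → cash-and-carry (borrow at r, buy the stock and collect the dividends, short the forward).
Profit at T = |F_mkt − F*| = |257.89 − 252.4058| = C$5.48 per share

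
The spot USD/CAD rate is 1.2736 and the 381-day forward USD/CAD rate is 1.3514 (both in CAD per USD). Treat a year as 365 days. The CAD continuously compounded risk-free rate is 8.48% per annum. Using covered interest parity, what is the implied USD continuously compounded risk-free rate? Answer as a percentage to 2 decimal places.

F = S·e^((r_CAD − r_USD)T) ⇒ r_USD = r_CAD − ln(F/S)/T
ln(1.3514/1.2736) = 0.059294; /(381/365) = 0.056804
r_USD = 0.0848 − 0.056804 = 0.027996
r_USD = 2.80%

2.80%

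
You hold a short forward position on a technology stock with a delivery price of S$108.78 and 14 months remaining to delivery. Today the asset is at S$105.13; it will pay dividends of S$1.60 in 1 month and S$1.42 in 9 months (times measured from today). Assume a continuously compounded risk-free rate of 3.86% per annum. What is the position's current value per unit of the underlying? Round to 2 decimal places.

PV(remaining dividends) I = 1.60·e^(−0.0386·1/12) + 1.42·e^(−0.0386·9/12) = 2.9743
Current forward F = (S − I)·e^(rT) = (105.13 − 2.9743)·e^(0.0386·14/12) = 102.1557 × 1.046063 = 106.8613
Value (long) = (F − K)·e^(−rT) = (106.8613 − 108.78) × 0.955966 = -1.8342
Short position value = −(long value) = S$1.83

S$1.83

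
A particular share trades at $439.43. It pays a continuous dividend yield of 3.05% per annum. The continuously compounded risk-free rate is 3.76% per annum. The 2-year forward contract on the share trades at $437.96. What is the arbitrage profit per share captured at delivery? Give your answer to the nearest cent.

$7.75 per share

Fair forward: F* = S·e^(carry·T), with carry = (r − q) = 0.0376 − 0.0305 = 0.0071
F* = 439.43 · e^(0.0071 × 2) = 439.43 · e^0.014200 = 439.43 × 1.014301 = $445.7143
Market $437.96 < fair $445.7143: forward underpriced → reverse cash-and-carry (short spot, go long the forward).
At maturity, profit = |F_mkt − F*| = |437.96 − 445.7143| = $7.75 per share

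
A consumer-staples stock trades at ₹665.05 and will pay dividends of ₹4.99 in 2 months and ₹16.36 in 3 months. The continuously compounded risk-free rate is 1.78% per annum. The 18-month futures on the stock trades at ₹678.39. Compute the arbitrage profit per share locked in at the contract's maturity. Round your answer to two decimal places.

₹17.18 per share

PV(dividends) I = 4.99·e^(−0.0178·2/12) + 16.36·e^(−0.0178·3/12) = 21.2626
Fair futures F* = (S − I)·e^(rT) = (665.05 − 21.2626)·e^0.026700 = 643.7874 × 1.027060 = 661.2083
Market ₹678.39 > fair 661.2083: forward overpriced → cash-and-carry (borrow at r, buy the stock and collect the dividends, short the forward).
Profit at T = |F_mkt − F*| = |678.39 − 661.2083| = ₹17.18 per share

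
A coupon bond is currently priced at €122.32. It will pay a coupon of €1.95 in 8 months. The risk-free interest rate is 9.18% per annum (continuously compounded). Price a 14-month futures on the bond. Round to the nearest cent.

€134.11

PV(coupons) I = 1.95·e^(−0.0918·8/12)
I = 1.8342
F = (S − I)·e^(rT) = (122.32 − 1.8342) · e^(0.0918·14/12)
= 120.4858 · e^0.107100 = 120.4858 × 1.113046 = €134.11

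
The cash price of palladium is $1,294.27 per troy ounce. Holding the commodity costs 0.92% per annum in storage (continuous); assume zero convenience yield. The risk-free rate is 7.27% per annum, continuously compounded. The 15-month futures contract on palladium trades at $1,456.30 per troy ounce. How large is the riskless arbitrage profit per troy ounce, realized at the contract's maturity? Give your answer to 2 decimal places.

Fair futures: F* = S·e^(carry·T), with carry = (r + u) = 0.0727 + 0.0092 = 0.0819
F* = 1294.27 · e^(0.0819 × 15/12) = 1294.27 · e^0.10237500 = 1294.27 × 1.10779882 = $1433.7908
Market $1456.30 > fair $1433.7908: forward overpriced → cash-and-carry (buy spot, short the forward).
At maturity, profit = |F_mkt − F*| = |1456.30 − 1433.7908| = $22.51 per troy ounce

$22.51 per troy ounce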